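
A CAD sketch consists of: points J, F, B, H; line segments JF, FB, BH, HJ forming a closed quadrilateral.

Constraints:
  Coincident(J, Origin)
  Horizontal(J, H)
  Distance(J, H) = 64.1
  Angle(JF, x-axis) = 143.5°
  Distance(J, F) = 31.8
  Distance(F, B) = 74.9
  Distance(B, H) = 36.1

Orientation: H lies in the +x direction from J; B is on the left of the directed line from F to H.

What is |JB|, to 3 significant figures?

58.0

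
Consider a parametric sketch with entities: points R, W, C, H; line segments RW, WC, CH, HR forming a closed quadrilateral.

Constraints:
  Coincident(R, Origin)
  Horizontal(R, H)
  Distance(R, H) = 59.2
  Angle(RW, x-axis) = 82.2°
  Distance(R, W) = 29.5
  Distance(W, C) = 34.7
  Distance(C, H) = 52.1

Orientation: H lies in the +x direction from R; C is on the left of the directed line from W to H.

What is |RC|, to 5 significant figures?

57.359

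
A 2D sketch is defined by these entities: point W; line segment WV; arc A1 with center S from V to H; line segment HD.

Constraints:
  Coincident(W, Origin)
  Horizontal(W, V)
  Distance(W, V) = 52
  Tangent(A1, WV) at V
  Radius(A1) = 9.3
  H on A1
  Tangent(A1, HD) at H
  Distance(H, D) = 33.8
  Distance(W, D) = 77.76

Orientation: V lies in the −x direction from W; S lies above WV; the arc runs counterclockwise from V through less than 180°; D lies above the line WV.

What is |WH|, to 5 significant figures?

47.189

Checks: W.y = 0.00, V.y = 0.00 ✓; |WV| = 52.00 ✓; |SH| = 9.300 ✓; ∠(SH, HD) = 90.00° ✓; |HD| = 33.80 ✓; |WD| = 77.76 ✓.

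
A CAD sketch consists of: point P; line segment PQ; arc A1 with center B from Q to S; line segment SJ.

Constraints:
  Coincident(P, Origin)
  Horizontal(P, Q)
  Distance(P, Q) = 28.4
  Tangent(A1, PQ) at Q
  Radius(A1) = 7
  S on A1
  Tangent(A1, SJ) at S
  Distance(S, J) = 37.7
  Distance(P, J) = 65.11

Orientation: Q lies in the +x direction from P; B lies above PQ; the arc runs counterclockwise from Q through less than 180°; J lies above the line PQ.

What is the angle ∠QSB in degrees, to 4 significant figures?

62.09°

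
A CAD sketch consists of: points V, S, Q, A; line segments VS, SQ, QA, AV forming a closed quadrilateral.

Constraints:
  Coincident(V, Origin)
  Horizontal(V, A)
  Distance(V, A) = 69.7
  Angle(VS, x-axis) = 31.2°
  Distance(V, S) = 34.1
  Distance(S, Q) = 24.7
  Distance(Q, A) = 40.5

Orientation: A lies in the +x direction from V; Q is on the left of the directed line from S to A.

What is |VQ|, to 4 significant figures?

58.57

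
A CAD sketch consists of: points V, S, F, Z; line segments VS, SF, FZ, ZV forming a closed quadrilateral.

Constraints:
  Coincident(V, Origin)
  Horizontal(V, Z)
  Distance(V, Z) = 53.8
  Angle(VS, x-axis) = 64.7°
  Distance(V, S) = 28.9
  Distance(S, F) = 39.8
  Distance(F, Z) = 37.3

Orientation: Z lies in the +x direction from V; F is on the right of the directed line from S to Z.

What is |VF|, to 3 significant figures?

23.0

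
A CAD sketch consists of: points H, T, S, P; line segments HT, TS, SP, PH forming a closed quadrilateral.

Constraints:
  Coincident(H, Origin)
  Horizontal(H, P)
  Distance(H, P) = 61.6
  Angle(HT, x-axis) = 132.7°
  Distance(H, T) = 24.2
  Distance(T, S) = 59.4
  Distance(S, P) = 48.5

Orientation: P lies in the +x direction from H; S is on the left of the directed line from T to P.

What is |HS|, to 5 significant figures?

56.622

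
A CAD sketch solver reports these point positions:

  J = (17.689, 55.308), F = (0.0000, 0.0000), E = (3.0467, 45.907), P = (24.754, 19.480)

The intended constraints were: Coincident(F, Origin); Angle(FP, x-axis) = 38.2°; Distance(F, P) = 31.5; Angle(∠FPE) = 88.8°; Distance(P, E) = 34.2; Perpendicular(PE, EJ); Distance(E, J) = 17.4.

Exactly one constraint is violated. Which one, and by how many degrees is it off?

Perpendicular(PE, EJ) — off by 6.70°.

F = (0.00, 0.00) ✓; FP at 38.20° ✓; |FP| = 31.50 ✓; ∠FPE = 88.80° ✓; |PE| = 34.20 ✓; ∠(PE, EJ) = 96.70° ✗; |EJ| = 17.40 ✓.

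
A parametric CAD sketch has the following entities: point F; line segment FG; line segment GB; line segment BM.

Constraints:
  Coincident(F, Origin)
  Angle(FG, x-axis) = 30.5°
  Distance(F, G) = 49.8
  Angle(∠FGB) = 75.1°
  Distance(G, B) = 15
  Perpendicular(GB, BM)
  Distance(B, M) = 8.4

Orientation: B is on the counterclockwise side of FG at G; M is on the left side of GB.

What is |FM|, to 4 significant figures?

39.79

F is at the origin; FG runs at 30.5° with length 49.8, so G = 49.8·(cos 30.5°, sin 30.5°) = (42.91, 25.28). ∠FGB = 75.1°, so GB runs at 30.5° + (180° − 75.1°) = 135.4° from the x-axis; with |GB| = 15.0, B = G + 15.0·(cos 135.4°, sin 135.4°) = (32.23, 35.81). GB is perpendicular to BM; with |BM| = 8.4 on the left of GB, M = B + 8.4·(-0.7022, -0.7120) = (26.33, 29.83). Then |FM| = |M − F| = 39.79.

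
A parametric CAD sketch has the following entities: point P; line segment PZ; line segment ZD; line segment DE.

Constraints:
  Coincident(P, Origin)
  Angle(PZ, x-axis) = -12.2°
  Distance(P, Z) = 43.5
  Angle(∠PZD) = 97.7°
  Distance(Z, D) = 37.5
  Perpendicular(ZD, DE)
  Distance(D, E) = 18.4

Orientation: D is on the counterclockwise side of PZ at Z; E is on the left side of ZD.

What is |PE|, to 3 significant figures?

49.9

P is at the origin; PZ runs at -12.2° with length 43.5, so Z = 43.5·(cos -12.2°, sin -12.2°) = (42.5, -9.19). ∠PZD = 97.7°, so ZD runs at -12.2° + (180° − 97.7°) = 70.1° from the x-axis; with |ZD| = 37.5, D = Z + 37.5·(cos 70.1°, sin 70.1°) = (55.3, 26.1). ZD ⟂ DE; with |DE| = 18.4 on the left of ZD, E = D + 18.4·(-0.940, 0.340) = (38.0, 32.3). Then |PE| = |E − P| = 49.9.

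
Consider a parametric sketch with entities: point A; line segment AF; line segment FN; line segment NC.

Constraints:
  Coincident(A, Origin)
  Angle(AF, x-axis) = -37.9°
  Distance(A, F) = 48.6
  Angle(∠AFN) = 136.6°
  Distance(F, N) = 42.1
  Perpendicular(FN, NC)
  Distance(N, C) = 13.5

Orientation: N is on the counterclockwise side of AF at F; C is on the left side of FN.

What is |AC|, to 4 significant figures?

79.93

A is at the origin; AF runs at -37.9° with length 48.6, so F = 48.6·(cos -37.9°, sin -37.9°) = (38.35, -29.85). ∠AFN = 136.6°, so FN runs at -37.9° + (180° − 136.6°) = 5.500° from the x-axis; with |FN| = 42.1, N = F + 42.1·(cos 5.500°, sin 5.500°) = (80.26, -25.82). The perpendicularity gives NC at right angles to FN; with |NC| = 13.5 on the left of FN, C = N + 13.5·(-0.09585, 0.9954) = (78.96, -12.38). Then |AC| = |C − A| = 79.93.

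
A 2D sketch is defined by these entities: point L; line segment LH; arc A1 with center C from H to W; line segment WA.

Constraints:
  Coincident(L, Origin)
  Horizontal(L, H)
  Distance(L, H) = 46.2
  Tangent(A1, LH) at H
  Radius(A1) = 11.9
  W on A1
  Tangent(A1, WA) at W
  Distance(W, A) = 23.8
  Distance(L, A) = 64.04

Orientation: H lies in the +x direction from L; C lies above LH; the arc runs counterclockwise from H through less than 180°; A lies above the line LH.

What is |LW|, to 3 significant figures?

59.6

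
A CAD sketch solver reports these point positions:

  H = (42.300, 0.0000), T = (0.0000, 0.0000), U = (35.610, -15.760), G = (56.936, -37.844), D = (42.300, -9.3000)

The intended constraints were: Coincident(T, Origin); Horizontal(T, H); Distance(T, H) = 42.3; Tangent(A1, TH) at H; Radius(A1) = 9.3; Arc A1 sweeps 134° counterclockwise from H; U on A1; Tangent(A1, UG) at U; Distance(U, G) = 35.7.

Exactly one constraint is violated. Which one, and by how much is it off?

Distance(U, G) = 35.7 — off by 5.00.

T = (0.00, 0.00) ✓; T.y = 0.00, H.y = 0.00 ✓; |TH| = 42.30 ✓; ∠(DH, HT) = 90.00° ✓; |DH| = 9.300 ✓; bearing(D→U) − bearing(D→H) = 134.0° ✓; |DU| = 9.300 ✓; ∠(DU, UG) = 90.00° ✓; |UG| = 30.70 ✗.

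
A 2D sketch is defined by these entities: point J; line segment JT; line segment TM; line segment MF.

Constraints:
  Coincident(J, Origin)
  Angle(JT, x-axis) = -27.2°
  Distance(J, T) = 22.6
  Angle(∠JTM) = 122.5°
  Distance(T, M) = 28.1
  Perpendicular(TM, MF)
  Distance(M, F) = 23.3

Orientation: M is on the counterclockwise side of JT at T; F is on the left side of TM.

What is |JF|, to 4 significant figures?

40.47

J is at the origin; JT runs at -27.2° with length 22.6, so T = 22.6·(cos -27.2°, sin -27.2°) = (20.10, -10.33). ∠JTM = 122.5°, so TM runs at -27.2° + (180° − 122.5°) = 30.30° from the x-axis; with |TM| = 28.1, M = T + 28.1·(cos 30.30°, sin 30.30°) = (44.36, 3.847). TM is perpendicular to MF; with |MF| = 23.3 on the left of TM, F = M + 23.3·(-0.5045, 0.8634) = (32.61, 23.96). Then |JF| = |F − J| = 40.47.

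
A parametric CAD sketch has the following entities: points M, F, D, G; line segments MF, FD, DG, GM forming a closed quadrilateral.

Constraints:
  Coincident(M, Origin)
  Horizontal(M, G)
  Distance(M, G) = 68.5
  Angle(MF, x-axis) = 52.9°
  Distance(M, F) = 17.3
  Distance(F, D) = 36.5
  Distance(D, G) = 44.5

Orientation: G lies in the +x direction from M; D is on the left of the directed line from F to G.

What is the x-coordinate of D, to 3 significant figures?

40.5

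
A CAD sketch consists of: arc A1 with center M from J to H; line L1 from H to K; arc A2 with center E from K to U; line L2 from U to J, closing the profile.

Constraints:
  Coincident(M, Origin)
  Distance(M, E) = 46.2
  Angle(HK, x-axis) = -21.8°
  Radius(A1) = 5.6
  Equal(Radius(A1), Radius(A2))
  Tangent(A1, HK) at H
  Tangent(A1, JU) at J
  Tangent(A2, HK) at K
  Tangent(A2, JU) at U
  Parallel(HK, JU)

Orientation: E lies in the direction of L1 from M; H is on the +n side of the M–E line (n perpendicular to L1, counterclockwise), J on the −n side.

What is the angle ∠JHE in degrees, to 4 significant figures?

83.09°

The slot axis is L1's direction at -21.8°, so u = (cos -21.8°, sin -21.8°) = (0.9285, -0.3714) and n = (−sin -21.8°, cos -21.8°) = (0.3714, 0.9285). M is at the origin and E lies 46.2 along u from M, so E = 46.2·u = (42.90, -17.16). Tangency of A1 to both parallel lines with radius 5.6 puts H and J at M ± 5.6·n: H = (2.080, 5.200), J = (-2.080, -5.200). Then cos ∠JHE = HJ·HE / (|HJ||HE|), giving 83.09°.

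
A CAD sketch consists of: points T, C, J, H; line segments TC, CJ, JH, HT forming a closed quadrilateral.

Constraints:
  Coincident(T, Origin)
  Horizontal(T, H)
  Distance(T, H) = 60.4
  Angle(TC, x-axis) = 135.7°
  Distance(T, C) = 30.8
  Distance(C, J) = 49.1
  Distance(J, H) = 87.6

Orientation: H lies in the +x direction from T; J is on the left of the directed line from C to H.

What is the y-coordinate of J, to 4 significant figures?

64.69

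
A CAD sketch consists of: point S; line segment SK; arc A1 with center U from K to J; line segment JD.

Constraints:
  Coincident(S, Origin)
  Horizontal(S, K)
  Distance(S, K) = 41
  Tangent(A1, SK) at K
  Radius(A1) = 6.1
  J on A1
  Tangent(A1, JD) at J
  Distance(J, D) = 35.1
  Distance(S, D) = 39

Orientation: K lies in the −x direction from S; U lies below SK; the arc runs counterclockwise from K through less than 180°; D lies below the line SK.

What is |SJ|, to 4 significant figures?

46.31

Checks: |SK| = 41.00 ✓; |UJ| = 6.100 ✓; ∠(UJ, JD) = 90.00° ✓; |JD| = 35.10 ✓; |SD| = 39.00 ✓.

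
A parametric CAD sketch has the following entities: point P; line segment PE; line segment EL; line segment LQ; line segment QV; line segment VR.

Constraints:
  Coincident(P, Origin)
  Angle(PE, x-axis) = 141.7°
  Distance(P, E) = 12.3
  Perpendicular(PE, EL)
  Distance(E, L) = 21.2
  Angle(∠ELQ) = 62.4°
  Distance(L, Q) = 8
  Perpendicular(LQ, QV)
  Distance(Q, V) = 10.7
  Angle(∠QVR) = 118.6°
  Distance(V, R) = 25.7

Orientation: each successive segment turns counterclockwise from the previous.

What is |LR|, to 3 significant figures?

27.2

P is at the origin; PE runs at 141.7° with length 12.3, so E = (-9.65, 7.62). PE is perpendicular to EL, so EL runs at -128°; with |EL| = 21.2, L = (-22.8, -9.01). ∠ELQ = 62.4° gives LQ at -10.7° from the x-axis; with |LQ| = 8.0, Q = (-14.9, -10.5). LQ is perpendicular to QV, so QV runs at 79.3°; with |QV| = 10.7, V = (-12.9, 0.0146). ∠QVR = 118.6° gives VR at 141° from the x-axis; with |VR| = 25.7, R = (-32.8, 16.3). Then |LR| = |R − L| = 27.2.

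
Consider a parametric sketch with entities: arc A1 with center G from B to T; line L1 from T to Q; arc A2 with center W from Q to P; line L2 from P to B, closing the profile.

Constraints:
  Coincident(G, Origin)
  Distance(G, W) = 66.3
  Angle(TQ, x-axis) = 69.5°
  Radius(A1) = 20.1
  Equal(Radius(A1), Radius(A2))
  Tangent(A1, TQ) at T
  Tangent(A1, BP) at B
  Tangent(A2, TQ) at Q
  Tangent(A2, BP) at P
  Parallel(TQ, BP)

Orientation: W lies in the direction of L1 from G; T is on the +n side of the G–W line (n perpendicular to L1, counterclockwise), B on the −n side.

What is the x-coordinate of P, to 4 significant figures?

42.05

The slot axis is L1's direction at 69.5°, so u = (cos 69.5°, sin 69.5°) = (0.3502, 0.9367) and n = (−sin 69.5°, cos 69.5°) = (-0.9367, 0.3502). G is at the origin and W lies 66.3 along u from G, so W = 66.3·u = (23.22, 62.10). Tangency of A1 to both parallel lines with radius 20.1 puts T and B at G ± 20.1·n: T = (-18.83, 7.039), B = (18.83, -7.039). Equal radii place Q and P the same way about W: Q = W + 20.1·n = (4.392, 69.14), P = W − 20.1·n = (42.05, 55.06). So P.x = 42.05.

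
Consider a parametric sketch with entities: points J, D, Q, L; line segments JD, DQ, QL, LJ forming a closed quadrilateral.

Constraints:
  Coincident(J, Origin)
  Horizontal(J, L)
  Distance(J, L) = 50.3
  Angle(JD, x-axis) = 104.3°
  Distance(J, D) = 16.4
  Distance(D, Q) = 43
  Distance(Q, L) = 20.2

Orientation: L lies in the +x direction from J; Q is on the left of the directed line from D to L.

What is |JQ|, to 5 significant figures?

42.373

Checks: |DQ| = 43.00 ✓; |QL| = 20.20 ✓.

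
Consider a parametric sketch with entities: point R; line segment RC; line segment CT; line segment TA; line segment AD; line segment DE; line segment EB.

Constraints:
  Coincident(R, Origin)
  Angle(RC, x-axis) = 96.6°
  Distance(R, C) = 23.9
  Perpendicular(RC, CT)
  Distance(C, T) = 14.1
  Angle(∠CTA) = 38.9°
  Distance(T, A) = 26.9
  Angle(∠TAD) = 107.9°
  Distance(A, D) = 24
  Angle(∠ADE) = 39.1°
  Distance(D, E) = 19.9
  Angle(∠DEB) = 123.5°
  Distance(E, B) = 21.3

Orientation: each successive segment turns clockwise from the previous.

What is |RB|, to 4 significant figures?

8.592

R is at the origin; RC runs at 96.6° with length 23.9, so C = (-2.747, 23.74). RC is perpendicular to CT, so CT runs at 6.600°; with |CT| = 14.1, T = (11.26, 25.36). ∠CTA = 38.9° gives TA at -134.5° from the x-axis; with |TA| = 26.9, A = (-7.595, 6.176). ∠TAD = 107.9° gives AD at 153.4° from the x-axis; with |AD| = 24.0, D = (-29.05, 16.92). ∠ADE = 39.1° gives DE at 12.50° from the x-axis; with |DE| = 19.9, E = (-9.626, 21.23). ∠DEB = 123.5° gives EB at -44.00° from the x-axis; with |EB| = 21.3, B = (5.696, 6.433). Then |RB| = |B − R| = 8.592.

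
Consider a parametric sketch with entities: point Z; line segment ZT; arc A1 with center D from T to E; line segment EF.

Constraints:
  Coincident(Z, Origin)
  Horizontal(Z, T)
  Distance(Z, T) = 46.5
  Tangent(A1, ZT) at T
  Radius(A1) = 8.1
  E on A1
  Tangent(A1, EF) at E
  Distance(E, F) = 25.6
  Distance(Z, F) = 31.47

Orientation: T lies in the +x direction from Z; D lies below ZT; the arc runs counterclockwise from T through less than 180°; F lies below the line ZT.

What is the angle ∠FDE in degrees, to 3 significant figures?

72.4°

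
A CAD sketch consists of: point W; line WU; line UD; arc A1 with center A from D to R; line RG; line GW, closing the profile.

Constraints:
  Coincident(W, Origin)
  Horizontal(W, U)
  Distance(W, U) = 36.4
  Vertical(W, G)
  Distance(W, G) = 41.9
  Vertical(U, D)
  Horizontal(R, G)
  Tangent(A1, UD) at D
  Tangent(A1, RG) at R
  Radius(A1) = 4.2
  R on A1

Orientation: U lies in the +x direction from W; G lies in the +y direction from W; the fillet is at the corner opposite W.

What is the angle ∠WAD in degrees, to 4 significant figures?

130.5°

W is at the origin; WU is horizontal with |WU| = 36.4 and U on the +x side, so U = (36.40, 0.000). WG is vertical with |WG| = 41.9 and G on the +y side, so G = (0.000, 41.90). The virtual corner opposite W is at (36.40, 41.90). The tangent condition forces AD to be normal to UD and A1 meets RG tangentially, so AR is at right angles to RG, with radius 4.2, so the center A sits 4.2 in from both sides at A = (32.20, 37.70). That places the tangent points at D = (36.40, 37.70) on UD and R = (32.20, 41.90) on RG. Then cos ∠WAD = AW·AD / (|AW||AD|), giving 130.5°.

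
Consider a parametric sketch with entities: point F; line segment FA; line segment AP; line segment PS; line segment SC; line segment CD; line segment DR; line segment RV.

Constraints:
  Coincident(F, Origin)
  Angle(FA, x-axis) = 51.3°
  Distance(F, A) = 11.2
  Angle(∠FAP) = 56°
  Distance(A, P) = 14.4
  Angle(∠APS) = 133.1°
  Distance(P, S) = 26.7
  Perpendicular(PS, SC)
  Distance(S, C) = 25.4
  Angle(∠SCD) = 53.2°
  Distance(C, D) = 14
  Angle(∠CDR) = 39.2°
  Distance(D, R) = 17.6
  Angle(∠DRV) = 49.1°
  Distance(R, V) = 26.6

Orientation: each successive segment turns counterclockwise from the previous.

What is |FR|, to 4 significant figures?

32.10

F is at the origin; FA runs at 51.3° with length 11.2, so A = (7.003, 8.741). ∠FAP = 56.0° gives AP at 175.3° from the x-axis; with |AP| = 14.4, P = (-7.349, 9.921). ∠APS = 133.1° gives PS at -137.8° from the x-axis; with |PS| = 26.7, S = (-27.13, -8.014). The perpendicularity gives SC at right angles to PS, so SC runs at -47.80°; with |SC| = 25.4, C = (-10.07, -26.83). ∠SCD = 53.2° gives CD at 79.00° from the x-axis; with |CD| = 14.0, D = (-7.395, -13.09). ∠CDR = 39.2° gives DR at -140.2° from the x-axis; with |DR| = 17.6, R = (-20.92, -24.35). Then |FR| = |R − F| = 32.10.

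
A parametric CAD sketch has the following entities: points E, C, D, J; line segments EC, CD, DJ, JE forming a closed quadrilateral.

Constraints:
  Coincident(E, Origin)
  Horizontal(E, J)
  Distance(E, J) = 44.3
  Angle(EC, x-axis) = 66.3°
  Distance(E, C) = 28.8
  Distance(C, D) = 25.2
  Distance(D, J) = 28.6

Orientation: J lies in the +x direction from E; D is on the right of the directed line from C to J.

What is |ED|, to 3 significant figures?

15.8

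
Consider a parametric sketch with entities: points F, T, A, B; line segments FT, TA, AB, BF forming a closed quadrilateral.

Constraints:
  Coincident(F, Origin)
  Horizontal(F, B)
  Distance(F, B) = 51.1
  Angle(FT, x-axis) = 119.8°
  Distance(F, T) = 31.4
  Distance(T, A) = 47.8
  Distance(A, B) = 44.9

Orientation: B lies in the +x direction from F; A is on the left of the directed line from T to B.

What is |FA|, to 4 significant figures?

50.21

F is at the origin; F and B share the same y with |FB| = 51.1 and B in +x, so B = (51.1, 0). FT runs at 119.8° with |FT| = 31.4, so T = (-15.60, 27.25). A is determined by |TA| = 47.8 and |AB| = 44.9 together: it lies at the intersection of circle(T, 47.8) and circle(B, 44.9). With |TB| = 72.06, the foot of the radical line on TB is 37.89 from T and the perpendicular offset is √(47.8² − 37.89²) = 29.14. Taking the left-of-TB solution: A = (30.49, 39.89).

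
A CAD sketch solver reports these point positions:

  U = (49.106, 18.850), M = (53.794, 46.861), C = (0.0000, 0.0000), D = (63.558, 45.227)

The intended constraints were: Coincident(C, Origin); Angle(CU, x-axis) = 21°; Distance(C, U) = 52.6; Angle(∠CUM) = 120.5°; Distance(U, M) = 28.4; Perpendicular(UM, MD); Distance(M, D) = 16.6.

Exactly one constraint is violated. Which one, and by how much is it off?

Distance(M, D) = 16.6 — off by 6.70.

C = (0.00, 0.00) ✓; CU at 21.00° ✓; |CU| = 52.60 ✓; ∠CUM = 120.5° ✓; |UM| = 28.40 ✓; ∠(UM, MD) = 90.00° ✓; |MD| = 9.900 ✗.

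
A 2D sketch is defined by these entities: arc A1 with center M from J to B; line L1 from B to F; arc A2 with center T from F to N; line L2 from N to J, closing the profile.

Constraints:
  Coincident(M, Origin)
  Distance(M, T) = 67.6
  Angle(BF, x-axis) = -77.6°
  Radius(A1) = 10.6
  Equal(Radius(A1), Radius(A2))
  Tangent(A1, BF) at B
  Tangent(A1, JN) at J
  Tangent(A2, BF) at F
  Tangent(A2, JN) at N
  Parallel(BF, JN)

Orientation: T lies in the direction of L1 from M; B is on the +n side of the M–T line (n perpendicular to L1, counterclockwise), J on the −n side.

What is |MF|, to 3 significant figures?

68.4

The slot axis is L1's direction at -77.6°, so u = (cos -77.6°, sin -77.6°) = (0.215, -0.977) and n = (−sin -77.6°, cos -77.6°) = (0.977, 0.215). M is at the origin and T lies 67.6 along u from M, so T = 67.6·u = (14.5, -66.0). Tangency of A1 to both parallel lines with radius 10.6 puts B and J at M ± 10.6·n: B = (10.4, 2.28), J = (-10.4, -2.28). Equal radii place F and N the same way about T: F = T + 10.6·n = (24.9, -63.7), N = T − 10.6·n = (4.16, -68.3). Then |MF| = |F − M| = 68.4.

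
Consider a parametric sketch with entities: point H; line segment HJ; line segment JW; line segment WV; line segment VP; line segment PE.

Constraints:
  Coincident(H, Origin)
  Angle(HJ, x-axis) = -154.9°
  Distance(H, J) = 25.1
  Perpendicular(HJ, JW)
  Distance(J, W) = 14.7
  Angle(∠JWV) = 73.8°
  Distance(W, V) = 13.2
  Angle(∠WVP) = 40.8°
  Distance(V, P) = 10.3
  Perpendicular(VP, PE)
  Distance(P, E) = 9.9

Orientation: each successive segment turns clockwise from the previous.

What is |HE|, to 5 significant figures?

30.312

H is at the origin; HJ runs at -154.9° with length 25.1, so J = (-22.730, -10.647). The perpendicularity gives JW at right angles to HJ, so JW runs at 115.10°; with |JW| = 14.7, W = (-28.966, 2.6645). ∠JWV = 73.8° gives WV at 8.9000° from the x-axis; with |WV| = 13.2, V = (-15.924, 4.7066). ∠WVP = 40.8° gives VP at -130.30° from the x-axis; with |VP| = 10.3, P = (-22.586, -3.1489). VP ⟂ PE, so PE runs at 139.70°; with |PE| = 9.9, E = (-30.137, 3.2544). Then |HE| = |E − H| = 30.312.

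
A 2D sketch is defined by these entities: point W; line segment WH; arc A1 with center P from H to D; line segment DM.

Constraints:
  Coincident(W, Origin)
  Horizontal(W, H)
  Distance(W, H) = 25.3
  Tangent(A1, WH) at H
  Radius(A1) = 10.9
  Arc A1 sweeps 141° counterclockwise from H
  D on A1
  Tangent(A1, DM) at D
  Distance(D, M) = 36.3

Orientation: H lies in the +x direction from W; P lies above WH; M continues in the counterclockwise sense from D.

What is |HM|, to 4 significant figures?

47.31

On A1, H sits at bearing -90° from P; a 141° counterclockwise sweep puts D at bearing 51°, so D = P + 10.9·(cos 51°, sin 51°) = (32.16, 19.37). The tangent condition forces PD to be normal to DM, so DM runs along (−sin 51°, cos 51°); with |DM| = 36.3, M = (3.949, 42.22). Then |HM| = |M − H| = 47.31.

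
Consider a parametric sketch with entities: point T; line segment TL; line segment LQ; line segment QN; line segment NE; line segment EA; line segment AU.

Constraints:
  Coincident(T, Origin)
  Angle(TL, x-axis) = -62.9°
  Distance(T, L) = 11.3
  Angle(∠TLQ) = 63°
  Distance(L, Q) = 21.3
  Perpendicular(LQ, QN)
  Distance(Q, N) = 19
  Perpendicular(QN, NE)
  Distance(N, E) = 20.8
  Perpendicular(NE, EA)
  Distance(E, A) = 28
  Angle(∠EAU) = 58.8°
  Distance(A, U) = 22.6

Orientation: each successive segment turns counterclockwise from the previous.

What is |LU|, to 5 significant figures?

20.015

T is at the origin; TL runs at -62.9° with length 11.3, so L = (5.1477, -10.059). ∠TLQ = 63.0° gives LQ at 54.100° from the x-axis; with |LQ| = 21.3, Q = (17.637, 7.1945). The perpendicularity gives QN at right angles to LQ, so QN runs at 144.10°; with |QN| = 19.0, N = (2.2466, 18.336). QN is perpendicular to NE, so NE runs at -125.90°; with |NE| = 20.8, E = (-9.9499, 1.4867). NE ⟂ EA, so EA runs at -35.900°; with |EA| = 28.0, A = (12.731, -14.932). ∠EAU = 58.8° gives AU at 85.300° from the x-axis; with |AU| = 22.6, U = (14.583, 7.5923). Then |LU| = |U − L| = 20.015.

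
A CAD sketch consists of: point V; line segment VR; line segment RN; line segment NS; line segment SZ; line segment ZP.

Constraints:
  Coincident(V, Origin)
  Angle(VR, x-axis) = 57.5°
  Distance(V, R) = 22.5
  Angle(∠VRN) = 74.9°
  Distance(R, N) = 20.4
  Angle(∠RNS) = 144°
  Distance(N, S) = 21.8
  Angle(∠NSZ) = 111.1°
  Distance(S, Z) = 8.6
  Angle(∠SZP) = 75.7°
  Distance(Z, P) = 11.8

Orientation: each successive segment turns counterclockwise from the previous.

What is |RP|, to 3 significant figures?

29.8

V is at the origin; VR runs at 57.5° with length 22.5, so R = (12.1, 19.0). ∠VRN = 74.9° gives RN at 163° from the x-axis; with |RN| = 20.4, N = (-7.38, 25.1). ∠RNS = 144.0° gives NS at -161° from the x-axis; with |NS| = 21.8, S = (-28.0, 18.1). ∠NSZ = 111.1° gives SZ at -92.5° from the x-axis; with |SZ| = 8.6, Z = (-28.4, 9.53). ∠SZP = 75.7° gives ZP at 11.8° from the x-axis; with |ZP| = 11.8, P = (-16.9, 11.9). Then |RP| = |P − R| = 29.8.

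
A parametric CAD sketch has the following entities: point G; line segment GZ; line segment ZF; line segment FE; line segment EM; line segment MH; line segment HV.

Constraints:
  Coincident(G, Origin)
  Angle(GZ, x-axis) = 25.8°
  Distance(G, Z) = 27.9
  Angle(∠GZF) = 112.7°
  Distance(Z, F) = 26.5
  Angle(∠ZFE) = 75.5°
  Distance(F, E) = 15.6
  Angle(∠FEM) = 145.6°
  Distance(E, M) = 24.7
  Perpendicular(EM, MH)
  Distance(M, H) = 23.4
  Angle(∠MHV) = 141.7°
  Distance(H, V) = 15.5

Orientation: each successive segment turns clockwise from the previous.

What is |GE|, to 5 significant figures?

35.015

G is at the origin; GZ runs at 25.8° with length 27.9, so Z = (25.119, 12.143). ∠GZF = 112.7° gives ZF at -41.500° from the x-axis; with |ZF| = 26.5, F = (44.966, -5.4165). ∠ZFE = 75.5° gives FE at -146.00° from the x-axis; with |FE| = 15.6, E = (32.033, -14.140). Then |GE| = |E − G| = 35.015.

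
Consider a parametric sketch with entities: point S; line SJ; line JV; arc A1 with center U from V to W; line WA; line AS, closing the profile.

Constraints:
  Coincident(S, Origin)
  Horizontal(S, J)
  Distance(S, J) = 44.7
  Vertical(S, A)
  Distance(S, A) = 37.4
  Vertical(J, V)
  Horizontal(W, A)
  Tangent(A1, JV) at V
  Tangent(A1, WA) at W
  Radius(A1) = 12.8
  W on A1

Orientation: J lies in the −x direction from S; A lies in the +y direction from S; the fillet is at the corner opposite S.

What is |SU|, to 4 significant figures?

40.28

S is at the origin; S and J share the same y with |SJ| = 44.7 and J on the −x side, so J = (-44.70, 0.000). S and A share the same x with |SA| = 37.4 and A on the +y side, so A = (0.000, 37.40). The virtual corner opposite S is at (-44.70, 37.40). Tangency of A1 to JV means the radius UV is perpendicular to JV and the tangent condition forces UW to be normal to WA, with radius 12.8, so the center U sits 12.8 in from both sides at U = (-31.90, 24.60). Then |SU| = |U − S| = 40.28.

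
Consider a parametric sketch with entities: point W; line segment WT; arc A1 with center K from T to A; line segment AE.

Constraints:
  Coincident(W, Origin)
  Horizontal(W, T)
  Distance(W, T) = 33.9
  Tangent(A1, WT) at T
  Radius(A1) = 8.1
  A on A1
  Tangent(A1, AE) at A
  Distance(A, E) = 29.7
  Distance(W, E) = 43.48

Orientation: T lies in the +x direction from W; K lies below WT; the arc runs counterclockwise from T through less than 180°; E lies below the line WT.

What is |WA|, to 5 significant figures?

26.856

W is at the origin; W and T share the same y with |WT| = 33.9 and T on the +x side, so T = (33.900, 0.0000). Tangency of A1 to WT means the radius KT is perpendicular to WT, so K = T + (0, -8.1) = (33.900, -8.1000). Since KA ⟂ AE (tangency), |KE| = √(8.1² + 29.7²) = 30.785 regardless of where A sits on A1. So E lies on both circle(W, 43.48) and circle(K, 30.785); the below-WT intersection is E = (23.008, -36.894). A is the foot of the tangent from E: A = (25.837, -7.3286).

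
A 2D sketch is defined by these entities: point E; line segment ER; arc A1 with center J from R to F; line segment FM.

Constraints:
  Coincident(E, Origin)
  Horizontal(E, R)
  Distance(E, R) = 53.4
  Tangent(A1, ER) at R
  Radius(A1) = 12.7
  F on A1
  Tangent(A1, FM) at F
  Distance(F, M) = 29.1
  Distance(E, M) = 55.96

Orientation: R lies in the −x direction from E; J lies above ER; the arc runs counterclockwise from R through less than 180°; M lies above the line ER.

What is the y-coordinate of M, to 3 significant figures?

40.7

E is at the origin; E and R share the same y with |ER| = 53.4 and R on the −x side, so R = (-53.4, 0.00). Since A1 is tangent to ER there, JR ⟂ ER, so J = R + (0, 12.7) = (-53.4, 12.7). Since JF ⟂ FM (tangency), |JM| = √(12.7² + 29.1²) = 31.8 regardless of where F sits on A1. So M lies on both circle(E, 55.96) and circle(J, 31.8); the above-ER intersection is M = (-38.4, 40.7). F is the foot of the tangent from M: F = (-40.7, 11.7).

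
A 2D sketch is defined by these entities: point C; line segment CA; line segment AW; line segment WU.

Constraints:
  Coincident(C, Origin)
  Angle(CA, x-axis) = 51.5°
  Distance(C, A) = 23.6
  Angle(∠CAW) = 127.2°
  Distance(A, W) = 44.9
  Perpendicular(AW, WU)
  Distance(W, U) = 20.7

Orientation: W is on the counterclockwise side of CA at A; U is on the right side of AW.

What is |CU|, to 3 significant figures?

71.1

C is at the origin; CA runs at 51.5° with length 23.6, so A = 23.6·(cos 51.5°, sin 51.5°) = (14.7, 18.5). ∠CAW = 127.2°, so AW runs at 51.5° + (180° − 127.2°) = 104° from the x-axis; with |AW| = 44.9, W = A + 44.9·(cos 104°, sin 104°) = (3.60, 62.0). AW ⟂ WU; with |WU| = 20.7 on the right of AW, U = W + 20.7·(0.969, 0.247) = (23.7, 67.1). Then |CU| = |U − C| = 71.1.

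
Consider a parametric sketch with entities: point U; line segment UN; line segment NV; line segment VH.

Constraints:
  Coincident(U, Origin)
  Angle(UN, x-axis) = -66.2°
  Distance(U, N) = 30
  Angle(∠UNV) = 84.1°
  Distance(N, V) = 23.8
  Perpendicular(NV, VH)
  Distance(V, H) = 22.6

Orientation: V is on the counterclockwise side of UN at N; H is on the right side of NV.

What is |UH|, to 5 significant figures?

56.385

∠UNV = 84.1°, so NV runs at -66.2° + (180° − 84.1°) = 29.700° from the x-axis; with |NV| = 23.8, V = N + 23.8·(cos 29.700°, sin 29.700°) = (32.780, -15.657). NV is perpendicular to VH; with |VH| = 22.6 on the right of NV, H = V + 22.6·(0.49546, -0.86863) = (43.977, -35.288). Then |UH| = |H − U| = 56.385.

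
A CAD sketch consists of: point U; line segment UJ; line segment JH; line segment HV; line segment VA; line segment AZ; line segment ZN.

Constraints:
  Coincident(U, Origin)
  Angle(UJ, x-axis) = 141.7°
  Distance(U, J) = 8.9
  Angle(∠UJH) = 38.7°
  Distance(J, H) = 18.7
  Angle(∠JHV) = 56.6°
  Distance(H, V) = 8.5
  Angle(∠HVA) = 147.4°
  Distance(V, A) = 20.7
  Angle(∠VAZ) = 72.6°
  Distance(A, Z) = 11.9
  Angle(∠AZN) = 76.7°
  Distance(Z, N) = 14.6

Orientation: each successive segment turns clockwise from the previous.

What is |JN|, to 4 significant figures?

9.853

U is at the origin; UJ runs at 141.7° with length 8.9, so J = (-6.985, 5.516). ∠UJH = 38.7° gives JH at 0.4000° from the x-axis; with |JH| = 18.7, H = (11.72, 5.647). ∠JHV = 56.6° gives HV at -123.0° from the x-axis; with |HV| = 8.5, V = (7.086, -1.482). ∠HVA = 147.4° gives VA at -155.6° from the x-axis; with |VA| = 20.7, A = (-11.77, -10.03). ∠VAZ = 72.6° gives AZ at 97.00° from the x-axis; with |AZ| = 11.9, Z = (-13.22, 1.778). ∠AZN = 76.7° gives ZN at -6.300° from the x-axis; with |ZN| = 14.6, N = (1.296, 0.1758). Then |JN| = |N − J| = 9.853.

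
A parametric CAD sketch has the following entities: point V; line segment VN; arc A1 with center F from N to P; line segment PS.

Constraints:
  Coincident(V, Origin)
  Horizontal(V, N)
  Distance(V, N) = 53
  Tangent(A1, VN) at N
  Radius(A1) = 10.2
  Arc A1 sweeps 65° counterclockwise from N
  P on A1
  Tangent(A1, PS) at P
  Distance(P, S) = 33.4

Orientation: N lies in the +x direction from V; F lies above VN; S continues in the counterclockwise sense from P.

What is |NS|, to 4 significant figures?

43.05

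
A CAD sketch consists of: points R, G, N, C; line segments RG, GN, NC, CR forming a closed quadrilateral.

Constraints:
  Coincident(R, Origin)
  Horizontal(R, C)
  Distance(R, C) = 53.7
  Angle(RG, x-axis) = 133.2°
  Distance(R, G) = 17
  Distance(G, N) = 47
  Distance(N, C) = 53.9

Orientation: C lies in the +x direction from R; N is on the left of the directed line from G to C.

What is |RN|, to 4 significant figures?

49.83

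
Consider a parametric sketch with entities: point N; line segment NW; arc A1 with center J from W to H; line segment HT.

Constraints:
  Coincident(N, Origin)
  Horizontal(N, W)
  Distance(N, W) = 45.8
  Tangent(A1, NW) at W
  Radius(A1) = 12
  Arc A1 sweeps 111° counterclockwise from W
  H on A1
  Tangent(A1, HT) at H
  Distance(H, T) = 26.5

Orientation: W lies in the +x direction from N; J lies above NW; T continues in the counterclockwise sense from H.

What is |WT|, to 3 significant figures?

41.1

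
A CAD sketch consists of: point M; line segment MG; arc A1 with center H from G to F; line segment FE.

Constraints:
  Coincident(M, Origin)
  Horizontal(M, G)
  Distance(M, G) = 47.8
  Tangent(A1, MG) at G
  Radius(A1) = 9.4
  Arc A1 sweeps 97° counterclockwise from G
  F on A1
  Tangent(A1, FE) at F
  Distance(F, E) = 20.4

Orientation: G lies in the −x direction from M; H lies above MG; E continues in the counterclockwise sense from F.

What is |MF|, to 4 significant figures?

39.89

M is at the origin; MG is horizontal with |MG| = 47.8 and G on the −x side, so G = (-47.80, 0.000). The tangent condition forces HG to be normal to MG, so H = G + (0, 9.4) = (-47.80, 9.400). On A1, G sits at bearing -90° from H; a 97° counterclockwise sweep puts F at bearing 7°, so F = H + 9.4·(cos 7°, sin 7°) = (-38.47, 10.55). Then |MF| = |F − M| = 39.89.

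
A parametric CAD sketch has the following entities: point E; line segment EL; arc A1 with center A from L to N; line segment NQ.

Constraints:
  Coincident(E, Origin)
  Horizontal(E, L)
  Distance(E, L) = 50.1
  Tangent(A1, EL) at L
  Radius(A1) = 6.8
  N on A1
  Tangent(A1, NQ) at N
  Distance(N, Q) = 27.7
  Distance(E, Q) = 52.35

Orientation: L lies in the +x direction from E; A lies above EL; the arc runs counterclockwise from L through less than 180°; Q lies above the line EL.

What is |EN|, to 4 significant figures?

56.73

Checks: |AN| = 6.800 ✓; ∠(AN, NQ) = 90.00° ✓; |NQ| = 27.70 ✓; |EQ| = 52.35 ✓.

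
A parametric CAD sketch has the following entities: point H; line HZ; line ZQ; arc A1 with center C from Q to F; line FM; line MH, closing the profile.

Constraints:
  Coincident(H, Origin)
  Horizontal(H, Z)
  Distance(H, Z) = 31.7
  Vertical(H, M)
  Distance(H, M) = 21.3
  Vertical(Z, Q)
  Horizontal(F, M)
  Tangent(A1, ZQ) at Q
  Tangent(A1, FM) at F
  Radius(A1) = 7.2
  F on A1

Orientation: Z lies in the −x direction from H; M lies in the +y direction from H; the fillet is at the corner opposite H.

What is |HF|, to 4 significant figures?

32.46

H is at the origin; HZ is horizontal with |HZ| = 31.7 and Z on the −x side, so Z = (-31.70, 0.000). H and M share the same x with |HM| = 21.3 and M on the +y side, so M = (0.000, 21.30). The virtual corner opposite H is at (-31.70, 21.30). The tangent condition forces CQ to be normal to ZQ and tangency of A1 to FM means the radius CF is perpendicular to FM, with radius 7.2, so the center C sits 7.2 in from both sides at C = (-24.50, 14.10). That places the tangent points at Q = (-31.70, 14.10) on ZQ and F = (-24.50, 21.30) on FM. Then |HF| = |F − H| = 32.46.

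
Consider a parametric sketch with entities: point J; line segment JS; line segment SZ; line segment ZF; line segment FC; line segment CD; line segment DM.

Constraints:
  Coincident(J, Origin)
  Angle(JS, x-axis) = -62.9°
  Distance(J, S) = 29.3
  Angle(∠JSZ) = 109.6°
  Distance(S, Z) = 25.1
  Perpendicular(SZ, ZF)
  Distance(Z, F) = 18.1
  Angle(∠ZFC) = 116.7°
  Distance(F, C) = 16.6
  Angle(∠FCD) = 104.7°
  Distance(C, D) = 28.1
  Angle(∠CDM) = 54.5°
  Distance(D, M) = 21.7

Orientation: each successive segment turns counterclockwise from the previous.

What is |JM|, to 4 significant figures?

34.30

J is at the origin; JS runs at -62.9° with length 29.3, so S = (13.35, -26.08). ∠JSZ = 109.6° gives SZ at 7.500° from the x-axis; with |SZ| = 25.1, Z = (38.23, -22.81). SZ ⟂ ZF, so ZF runs at 97.50°; with |ZF| = 18.1, F = (35.87, -4.862). ∠ZFC = 116.7° gives FC at 160.8° from the x-axis; with |FC| = 16.6, C = (20.19, 0.5973). ∠FCD = 104.7° gives CD at -123.9° from the x-axis; with |CD| = 28.1, D = (4.521, -22.73). ∠CDM = 54.5° gives DM at 1.600° from the x-axis; with |DM| = 21.7, M = (26.21, -22.12). Then |JM| = |M − J| = 34.30.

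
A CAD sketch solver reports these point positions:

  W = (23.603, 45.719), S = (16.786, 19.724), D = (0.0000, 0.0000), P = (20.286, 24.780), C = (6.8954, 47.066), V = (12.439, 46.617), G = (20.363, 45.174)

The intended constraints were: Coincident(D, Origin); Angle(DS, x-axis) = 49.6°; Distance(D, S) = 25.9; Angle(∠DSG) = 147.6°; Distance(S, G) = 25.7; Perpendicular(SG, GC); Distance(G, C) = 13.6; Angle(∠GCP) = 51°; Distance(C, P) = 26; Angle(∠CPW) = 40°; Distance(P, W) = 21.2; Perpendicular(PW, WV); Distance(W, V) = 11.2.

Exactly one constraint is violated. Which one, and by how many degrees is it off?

Perpendicular(PW, WV) — off by 4.40°.

D = (0.00, 0.00) ✓; DS at 49.60° ✓; |DS| = 25.90 ✓; ∠DSG = 147.6° ✓; |SG| = 25.70 ✓; ∠(SG, GC) = 90.00° ✓; |GC| = 13.60 ✓; ∠GCP = 51.00° ✓; |CP| = 26.00 ✓; ∠CPW = 40.00° ✓; |PW| = 21.20 ✓; ∠(PW, WV) = 94.40° ✗; |WV| = 11.20 ✓.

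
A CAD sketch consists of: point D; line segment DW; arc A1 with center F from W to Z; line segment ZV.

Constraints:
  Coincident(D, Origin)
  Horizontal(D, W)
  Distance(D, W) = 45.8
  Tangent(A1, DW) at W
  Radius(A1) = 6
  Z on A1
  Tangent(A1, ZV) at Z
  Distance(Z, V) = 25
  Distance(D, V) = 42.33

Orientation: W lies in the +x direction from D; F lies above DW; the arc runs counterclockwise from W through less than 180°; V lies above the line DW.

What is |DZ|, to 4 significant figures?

51.03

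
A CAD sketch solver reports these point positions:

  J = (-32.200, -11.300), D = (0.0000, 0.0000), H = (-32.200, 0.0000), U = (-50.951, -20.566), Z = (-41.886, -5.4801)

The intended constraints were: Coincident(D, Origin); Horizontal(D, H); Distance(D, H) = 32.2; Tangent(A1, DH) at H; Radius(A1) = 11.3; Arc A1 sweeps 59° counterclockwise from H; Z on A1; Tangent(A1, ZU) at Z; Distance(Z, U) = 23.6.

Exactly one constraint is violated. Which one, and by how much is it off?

Distance(Z, U) = 23.6 — off by 6.00.

D = (0.00, 0.00) ✓; D.y = 0.00, H.y = 0.00 ✓; |DH| = 32.20 ✓; ∠(JH, HD) = 90.00° ✓; |JH| = 11.30 ✓; bearing(J→Z) − bearing(J→H) = 59.00° ✓; |JZ| = 11.30 ✓; ∠(JZ, ZU) = 90.00° ✓; |ZU| = 17.60 ✗.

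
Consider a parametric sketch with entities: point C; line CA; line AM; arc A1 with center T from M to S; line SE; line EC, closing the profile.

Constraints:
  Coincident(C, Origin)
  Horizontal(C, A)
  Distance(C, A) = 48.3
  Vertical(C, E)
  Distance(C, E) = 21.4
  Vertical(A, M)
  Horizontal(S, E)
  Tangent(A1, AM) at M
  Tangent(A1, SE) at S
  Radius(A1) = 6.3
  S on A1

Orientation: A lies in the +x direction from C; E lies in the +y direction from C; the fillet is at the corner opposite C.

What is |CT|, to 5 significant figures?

44.632

CE is vertical with |CE| = 21.4 and E on the +y side, so E = (0.0000, 21.400). The virtual corner opposite C is at (48.300, 21.400). A1 meets AM tangentially, so TM is at right angles to AM and since A1 is tangent to SE there, TS ⟂ SE, with radius 6.3, so the center T sits 6.3 in from both sides at T = (42.000, 15.100). Then |CT| = |T − C| = 44.632.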